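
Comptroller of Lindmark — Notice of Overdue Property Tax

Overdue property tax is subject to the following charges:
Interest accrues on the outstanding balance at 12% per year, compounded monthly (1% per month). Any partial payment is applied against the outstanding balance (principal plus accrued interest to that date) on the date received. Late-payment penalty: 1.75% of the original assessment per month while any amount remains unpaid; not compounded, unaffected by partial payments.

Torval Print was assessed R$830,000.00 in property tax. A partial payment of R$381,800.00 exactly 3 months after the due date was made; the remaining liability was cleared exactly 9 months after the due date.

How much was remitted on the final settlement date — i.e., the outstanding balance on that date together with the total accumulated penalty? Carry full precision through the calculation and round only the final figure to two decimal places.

Balance at month 3: R$830,000.0000 × (1 + 0.01)^3 = R$855,149.8300
After R$381,800.00 payment: R$855,149.8300 − R$381,800.00 = R$473,349.8300
Balance at month 9: R$473,349.8300 × (1 + 0.01)^6 = R$502,470.3828…
Penalty: 9 × 1.75% × R$830,000.00 = R$130,725.00
Final settlement = outstanding balance + penalty = R$502,470.3828… + R$130,725.00 = R$633,195.38

R$633,195.38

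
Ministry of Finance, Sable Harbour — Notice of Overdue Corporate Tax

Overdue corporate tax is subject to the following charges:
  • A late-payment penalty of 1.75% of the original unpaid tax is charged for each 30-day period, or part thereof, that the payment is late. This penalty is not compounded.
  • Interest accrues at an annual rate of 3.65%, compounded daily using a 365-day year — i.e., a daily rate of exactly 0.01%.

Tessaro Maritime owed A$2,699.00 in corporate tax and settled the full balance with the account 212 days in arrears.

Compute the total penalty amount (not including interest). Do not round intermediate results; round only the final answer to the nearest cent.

Penalty periods: ⌈212/30⌉ = 8; penalty = 8 × 1.75% × A$2,699.00 = A$377.86

A$377.86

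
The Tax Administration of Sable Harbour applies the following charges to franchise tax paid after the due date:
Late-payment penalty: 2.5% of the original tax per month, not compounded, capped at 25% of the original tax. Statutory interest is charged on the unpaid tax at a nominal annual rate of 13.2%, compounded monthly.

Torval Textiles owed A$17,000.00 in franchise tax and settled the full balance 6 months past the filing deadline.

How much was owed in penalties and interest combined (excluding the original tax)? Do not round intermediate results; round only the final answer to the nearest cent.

A$3,703.31

Penalty: 6 × 2.5% × A$17,000.00 = A$2,550.00 (below the 25% cap of A$4,250.00)
Interest (13.2%/yr ÷ 12 = 1.1%/month): A$17,000.00 × ((1 + 0.011)^6 − 1) = A$1,153.3113…
Penalties + interest = A$2,550.0000 + A$1,153.3113… = A$3,703.31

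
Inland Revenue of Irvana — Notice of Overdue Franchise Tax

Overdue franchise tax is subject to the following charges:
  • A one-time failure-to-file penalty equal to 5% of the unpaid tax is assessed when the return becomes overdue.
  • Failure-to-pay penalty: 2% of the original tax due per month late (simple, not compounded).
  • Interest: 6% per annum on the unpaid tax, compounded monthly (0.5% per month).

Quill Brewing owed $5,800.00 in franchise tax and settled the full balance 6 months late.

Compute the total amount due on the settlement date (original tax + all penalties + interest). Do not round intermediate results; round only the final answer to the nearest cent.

$6,962.19

Failure-to-file penalty: 5% × $5,800.00 = $290.00
Failure-to-pay penalty: 6 × 2% × $5,800.00 = $696.00
Interest: $5,800.00 × ((1 + 0.005)^6 − 1) = $5,800.00 × 0.0303775… = $176.1896…
Total = $5,800.00 + $986.0000 + $176.1896… = $6,962.19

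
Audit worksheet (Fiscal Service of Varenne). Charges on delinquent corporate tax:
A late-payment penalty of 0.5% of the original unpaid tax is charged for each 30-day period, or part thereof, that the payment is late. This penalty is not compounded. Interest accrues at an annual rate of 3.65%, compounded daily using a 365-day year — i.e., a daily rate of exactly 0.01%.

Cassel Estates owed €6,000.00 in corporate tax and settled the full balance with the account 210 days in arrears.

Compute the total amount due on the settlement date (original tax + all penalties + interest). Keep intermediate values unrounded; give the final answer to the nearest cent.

€6,337.33

Penalty periods: ⌈210/30⌉ = 7; penalty = 7 × 0.5% × €6,000.00 = €210.00
Interest: €6,000.00 × ((1 + 0.0001)^210 − 1) = €6,000.00 × 0.02122098… = €127.3259…
Total = €6,000.00 + €210.0000 + €127.3259… = €6,337.33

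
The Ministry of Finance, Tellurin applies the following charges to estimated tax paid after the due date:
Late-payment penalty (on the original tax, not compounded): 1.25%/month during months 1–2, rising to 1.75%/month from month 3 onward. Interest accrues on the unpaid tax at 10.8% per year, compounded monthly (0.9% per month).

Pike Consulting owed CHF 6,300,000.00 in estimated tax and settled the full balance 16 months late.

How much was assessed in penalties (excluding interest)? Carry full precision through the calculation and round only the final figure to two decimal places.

CHF 1,701,000.00

Penalty, months 1–2: 2 × 1.25% × CHF 6,300,000.00 = CHF 157,500.00
Penalty, months 3–16: 14 × 1.75% × CHF 6,300,000.00 = CHF 1,543,500.00
Total penalty = CHF 157,500.00 + CHF 1,543,500.00 = CHF 1,701,000.00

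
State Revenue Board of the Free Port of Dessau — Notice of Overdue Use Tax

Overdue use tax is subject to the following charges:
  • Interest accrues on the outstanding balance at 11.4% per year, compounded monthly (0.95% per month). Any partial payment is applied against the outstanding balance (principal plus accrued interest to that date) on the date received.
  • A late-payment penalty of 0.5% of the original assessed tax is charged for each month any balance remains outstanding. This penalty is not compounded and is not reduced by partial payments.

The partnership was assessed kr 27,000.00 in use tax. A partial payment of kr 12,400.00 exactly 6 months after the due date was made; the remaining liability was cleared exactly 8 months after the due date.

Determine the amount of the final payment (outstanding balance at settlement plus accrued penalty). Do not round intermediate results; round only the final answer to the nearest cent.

Balance at month 6: kr 27,000.0000 × (1 + 0.0095)^6 = kr 28,576.0175…
After kr 12,400.00 payment: kr 28,576.0175… − kr 12,400.00 = kr 16,176.0175…
Balance at month 8: kr 16,176.0175… × (1 + 0.0095)^2 = kr 16,484.8218…
Penalty: 8 × 0.5% × kr 27,000.00 = kr 1,080.00
Final settlement = outstanding balance + penalty = kr 16,484.8218… + kr 1,080.00 = kr 17,564.82

kr 17,564.82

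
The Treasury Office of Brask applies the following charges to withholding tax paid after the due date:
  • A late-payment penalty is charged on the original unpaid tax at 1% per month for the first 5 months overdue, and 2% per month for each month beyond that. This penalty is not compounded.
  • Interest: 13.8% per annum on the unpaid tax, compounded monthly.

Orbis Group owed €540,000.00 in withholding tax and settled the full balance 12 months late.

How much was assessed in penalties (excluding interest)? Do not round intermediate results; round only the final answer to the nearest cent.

Penalty, months 1–5: 5 × 1% × €540,000.00 = €27,000.00
Penalty, months 6–12: 7 × 2% × €540,000.00 = €75,600.00
Total penalty = €27,000.00 + €75,600.00 = €102,600.00

€102,600.00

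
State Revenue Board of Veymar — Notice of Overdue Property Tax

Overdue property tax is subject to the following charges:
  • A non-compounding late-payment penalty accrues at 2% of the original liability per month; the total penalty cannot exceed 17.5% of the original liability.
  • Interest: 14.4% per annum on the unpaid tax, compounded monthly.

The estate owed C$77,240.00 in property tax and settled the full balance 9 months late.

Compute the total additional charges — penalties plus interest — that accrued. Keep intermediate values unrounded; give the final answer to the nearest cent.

C$22,270.75

Penalty (uncapped): 9 × 2% × C$77,240.00 = C$13,903.20; cap = 17.5% × C$77,240.00 = C$13,517.00 → penalty = C$13,517.00
Interest (14.4%/yr ÷ 12 = 1.2%/month): C$77,240.00 × ((1 + 0.012)^9 − 1) = C$8,753.7479…
Penalties + interest = C$13,517.0000 + C$8,753.7479… = C$22,270.75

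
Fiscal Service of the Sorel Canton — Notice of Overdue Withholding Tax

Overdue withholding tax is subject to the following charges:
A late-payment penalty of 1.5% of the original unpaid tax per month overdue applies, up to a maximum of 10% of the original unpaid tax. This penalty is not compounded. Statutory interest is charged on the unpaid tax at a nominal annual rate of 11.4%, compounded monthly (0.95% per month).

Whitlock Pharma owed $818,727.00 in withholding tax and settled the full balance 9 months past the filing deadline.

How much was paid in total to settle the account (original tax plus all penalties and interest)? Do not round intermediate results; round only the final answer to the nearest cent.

Penalty (uncapped): 9 × 1.5% × $818,727.00 = $110,528.15…; cap = 10% × $818,727.00 = $81,872.70 → penalty = $81,872.70
Interest: $818,727.00 × ((1 + 0.0095)^9 − 1) = $818,727.00 × 0.0888221… = $72,721.0151…
Total = $818,727.00 + $81,872.7000 + $72,721.0151… = $973,320.72

$973,320.72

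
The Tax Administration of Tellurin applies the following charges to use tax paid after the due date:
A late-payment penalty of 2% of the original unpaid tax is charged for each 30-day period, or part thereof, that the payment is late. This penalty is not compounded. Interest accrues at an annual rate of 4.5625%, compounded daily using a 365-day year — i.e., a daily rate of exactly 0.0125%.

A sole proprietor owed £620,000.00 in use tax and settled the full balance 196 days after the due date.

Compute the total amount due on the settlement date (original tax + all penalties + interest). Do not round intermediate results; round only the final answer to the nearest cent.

Penalty periods: ⌈196/30⌉ = 7; penalty = 7 × 2% × £620,000.00 = £86,800.00
Interest: £620,000.00 × ((1 + 0.000125)^196 − 1) = £620,000.00 × 0.02480102… = £15,376.6336…
Total = £620,000.00 + £86,800.0000 + £15,376.6336… = £722,176.63

£722,176.63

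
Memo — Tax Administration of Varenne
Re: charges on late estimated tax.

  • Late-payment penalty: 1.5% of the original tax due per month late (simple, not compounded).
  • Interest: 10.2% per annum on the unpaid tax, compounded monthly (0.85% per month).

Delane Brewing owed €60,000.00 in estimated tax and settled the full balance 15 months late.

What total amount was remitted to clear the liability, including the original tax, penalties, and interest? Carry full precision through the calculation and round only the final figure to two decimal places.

€81,622.38

Late-payment penalty = 1.5% × €60,000.00 × 15 mo = €13,500.00
Interest: €60,000.00 × ((1 + 0.0085)^15 − 1) = €60,000.00 × 0.1353729… = €8,122.3762…
Total = €60,000.00 + €13,500.0000 + €8,122.3762… = €81,622.38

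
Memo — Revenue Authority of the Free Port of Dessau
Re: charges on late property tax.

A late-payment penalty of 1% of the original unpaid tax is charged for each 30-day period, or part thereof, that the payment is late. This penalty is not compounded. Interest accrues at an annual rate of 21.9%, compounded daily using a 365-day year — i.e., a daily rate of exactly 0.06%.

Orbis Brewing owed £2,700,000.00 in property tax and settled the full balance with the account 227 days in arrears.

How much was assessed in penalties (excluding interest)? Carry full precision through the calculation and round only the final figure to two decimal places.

£216,000.00

Penalty periods: ⌈227/30⌉ = 8; penalty = 8 × 1% × £2,700,000.00 = £216,000.00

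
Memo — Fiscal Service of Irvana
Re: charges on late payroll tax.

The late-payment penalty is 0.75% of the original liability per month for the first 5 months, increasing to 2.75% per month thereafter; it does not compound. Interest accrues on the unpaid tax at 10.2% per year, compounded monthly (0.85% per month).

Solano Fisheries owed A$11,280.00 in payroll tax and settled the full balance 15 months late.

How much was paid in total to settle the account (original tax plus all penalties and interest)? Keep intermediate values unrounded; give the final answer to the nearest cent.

Penalty, months 1–5: 5 × 0.75% × A$11,280.00 = A$423.00
Penalty, months 6–15: 10 × 2.75% × A$11,280.00 = A$3,102.00
Interest: A$11,280.00 × ((1 + 0.0085)^15 − 1) = A$11,280.00 × 0.1353729… = A$1,527.0067…
Total = A$11,280.00 + A$3,525.0000 + A$1,527.0067… = A$16,332.01

A$16,332.01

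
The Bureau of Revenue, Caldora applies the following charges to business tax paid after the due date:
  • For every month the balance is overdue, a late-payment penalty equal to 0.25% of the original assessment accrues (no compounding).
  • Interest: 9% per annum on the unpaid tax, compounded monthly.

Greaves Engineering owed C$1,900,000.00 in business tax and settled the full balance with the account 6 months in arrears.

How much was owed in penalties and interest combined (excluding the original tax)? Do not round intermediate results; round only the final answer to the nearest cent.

Late-payment penalty = 0.25% × C$1,900,000.00 × 6 mo = C$28,500.00
Interest (9%/yr ÷ 12 = 0.75%/month): C$1,900,000.00 × ((1 + 0.0075)^6 − 1) = C$87,119.2467…
Penalties + interest = C$28,500.0000 + C$87,119.2467… = C$115,619.25

C$115,619.25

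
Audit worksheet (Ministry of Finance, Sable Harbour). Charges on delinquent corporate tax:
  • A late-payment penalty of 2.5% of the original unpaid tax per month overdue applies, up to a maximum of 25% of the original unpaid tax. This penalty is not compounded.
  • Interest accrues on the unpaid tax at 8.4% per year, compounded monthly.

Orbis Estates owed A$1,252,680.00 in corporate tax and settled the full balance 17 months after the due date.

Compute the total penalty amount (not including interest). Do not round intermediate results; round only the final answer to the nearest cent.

A$313,170.00

Penalty (uncapped): 17 × 2.5% × A$1,252,680.00 = A$532,389.00; cap = 25% × A$1,252,680.00 = A$313,170.00 → penalty = A$313,170.00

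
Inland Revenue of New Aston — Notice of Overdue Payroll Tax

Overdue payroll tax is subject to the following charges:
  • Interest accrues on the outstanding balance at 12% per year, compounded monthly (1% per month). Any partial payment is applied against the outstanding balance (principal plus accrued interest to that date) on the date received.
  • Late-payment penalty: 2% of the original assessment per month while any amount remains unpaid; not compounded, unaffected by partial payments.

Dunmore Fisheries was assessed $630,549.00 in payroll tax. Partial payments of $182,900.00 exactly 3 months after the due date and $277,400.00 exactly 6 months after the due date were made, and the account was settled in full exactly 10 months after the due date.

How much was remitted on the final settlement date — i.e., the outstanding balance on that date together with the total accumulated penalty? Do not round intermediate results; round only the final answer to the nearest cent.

Balance at month 3: $630,549.0000 × (1 + 0.01)^3 = $649,655.2652…
After $182,900.00 payment: $649,655.2652… − $182,900.00 = $466,755.2652…
Balance at month 6: $466,755.2652… × (1 + 0.01)^3 = $480,898.4165…
After $277,400.00 payment: $480,898.4165… − $277,400.00 = $203,498.4165…
Balance at month 10: $203,498.4165… × (1 + 0.01)^4 = $211,761.2683…
Penalty: 10 × 2% × $630,549.00 = $126,109.80
Final settlement = outstanding balance + penalty = $211,761.2683… + $126,109.80 = $337,871.07

$337,871.07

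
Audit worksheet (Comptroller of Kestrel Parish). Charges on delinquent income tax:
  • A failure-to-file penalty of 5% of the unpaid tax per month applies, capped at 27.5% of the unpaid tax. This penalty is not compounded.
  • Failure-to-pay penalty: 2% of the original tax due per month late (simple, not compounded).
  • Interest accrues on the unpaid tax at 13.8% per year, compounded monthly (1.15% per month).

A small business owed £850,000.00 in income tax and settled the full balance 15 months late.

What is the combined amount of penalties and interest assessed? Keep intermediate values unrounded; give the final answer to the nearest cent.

Failure-to-file: 15 × 5% × £850,000.00 = £637,500.00, capped at 27.5% × £850,000.00 = £233,750.00
Failure-to-pay penalty: 15 × 2% × £850,000.00 = £255,000.00
Interest: £850,000.00 × ((1 + 0.0115)^15 − 1) = £850,000.00 × 0.1871027… = £159,037.3271…
Penalties + interest = £488,750.0000 + £159,037.3271… = £647,787.33

£647,787.33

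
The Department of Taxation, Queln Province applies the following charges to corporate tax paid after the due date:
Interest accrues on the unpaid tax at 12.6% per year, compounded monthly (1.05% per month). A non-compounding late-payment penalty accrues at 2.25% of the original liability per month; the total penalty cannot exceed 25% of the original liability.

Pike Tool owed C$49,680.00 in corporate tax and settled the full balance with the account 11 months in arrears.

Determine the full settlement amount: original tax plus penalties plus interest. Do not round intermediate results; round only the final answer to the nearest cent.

Penalty: 11 × 2.25% × C$49,680.00 = C$12,295.80 (below the 25% cap of C$12,420.00)
Interest: C$49,680.00 × ((1 + 0.0105)^11 − 1) = C$49,680.00 × 0.1217588… = C$6,048.9786…
Total = C$49,680.00 + C$12,295.8000 + C$6,048.9786… = C$68,024.78

C$68,024.78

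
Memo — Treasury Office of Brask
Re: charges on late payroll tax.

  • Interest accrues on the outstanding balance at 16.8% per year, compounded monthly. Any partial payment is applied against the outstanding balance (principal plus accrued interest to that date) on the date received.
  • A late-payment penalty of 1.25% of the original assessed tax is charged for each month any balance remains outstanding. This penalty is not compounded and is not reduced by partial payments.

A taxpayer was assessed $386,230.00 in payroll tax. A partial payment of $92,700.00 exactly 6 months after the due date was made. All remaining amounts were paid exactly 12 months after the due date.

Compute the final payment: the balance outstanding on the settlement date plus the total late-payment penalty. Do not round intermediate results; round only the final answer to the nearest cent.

Monthly rate = 16.8% ÷ 12 = 1.4%
Balance at month 6: $386,230.0000 × (1 + 0.014)^6 = $419,830.2563…
After $92,700.00 payment: $419,830.2563… − $92,700.00 = $327,130.2563…
Balance at month 12: $327,130.2563… × (1 + 0.014)^6 = $355,589.1033…
Penalty: 12 × 1.25% × $386,230.00 = $57,934.50
Final settlement = outstanding balance + penalty = $355,589.1033… + $57,934.50 = $413,523.60

$413,523.60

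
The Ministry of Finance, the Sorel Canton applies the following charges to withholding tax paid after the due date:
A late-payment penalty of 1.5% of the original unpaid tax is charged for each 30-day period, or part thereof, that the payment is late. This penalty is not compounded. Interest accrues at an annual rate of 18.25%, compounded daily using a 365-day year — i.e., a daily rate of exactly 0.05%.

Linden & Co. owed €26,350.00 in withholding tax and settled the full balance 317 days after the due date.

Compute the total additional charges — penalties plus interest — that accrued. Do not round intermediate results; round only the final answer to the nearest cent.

€8,872.19

Penalty periods: ⌈317/30⌉ = 11; penalty = 11 × 1.5% × €26,350.00 = €4,347.75
Interest: €26,350.00 × ((1 + 0.0005)^317 − 1) = €26,350.00 × 0.17170551… = €4,524.4402…
Penalties + interest = €4,347.7500 + €4,524.4402… = €8,872.19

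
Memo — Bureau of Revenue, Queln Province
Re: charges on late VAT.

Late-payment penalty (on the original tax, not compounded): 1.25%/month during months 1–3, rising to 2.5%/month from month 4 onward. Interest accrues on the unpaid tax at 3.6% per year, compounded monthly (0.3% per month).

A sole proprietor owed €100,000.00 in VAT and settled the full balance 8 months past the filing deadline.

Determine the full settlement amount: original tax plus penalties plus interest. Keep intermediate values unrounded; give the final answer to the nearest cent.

Penalty, months 1–3: 3 × 1.25% × €100,000.00 = €3,750.00
Penalty, months 4–8: 5 × 2.5% × €100,000.00 = €12,500.00
Interest: €100,000.00 × ((1 + 0.003)^8 − 1) = €100,000.00 × 0.0242535… = €2,425.3518…
Total = €100,000.00 + €16,250.0000 + €2,425.3518… = €118,675.35

€118,675.35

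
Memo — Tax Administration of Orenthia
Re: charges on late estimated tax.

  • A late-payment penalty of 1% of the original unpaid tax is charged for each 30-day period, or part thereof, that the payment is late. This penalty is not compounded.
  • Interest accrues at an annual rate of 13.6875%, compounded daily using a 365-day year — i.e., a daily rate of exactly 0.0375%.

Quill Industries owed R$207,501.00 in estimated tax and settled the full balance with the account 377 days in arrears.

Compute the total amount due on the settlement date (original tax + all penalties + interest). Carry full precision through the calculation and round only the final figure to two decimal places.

R$265,980.17

Penalty periods: ⌈377/30⌉ = 13; penalty = 13 × 1% × R$207,501.00 = R$26,975.13
Interest: R$207,501.00 × ((1 + 0.000375)^377 − 1) = R$207,501.00 × 0.15182599… = R$31,504.0443…
Total = R$207,501.00 + R$26,975.1300 + R$31,504.0443… = R$265,980.17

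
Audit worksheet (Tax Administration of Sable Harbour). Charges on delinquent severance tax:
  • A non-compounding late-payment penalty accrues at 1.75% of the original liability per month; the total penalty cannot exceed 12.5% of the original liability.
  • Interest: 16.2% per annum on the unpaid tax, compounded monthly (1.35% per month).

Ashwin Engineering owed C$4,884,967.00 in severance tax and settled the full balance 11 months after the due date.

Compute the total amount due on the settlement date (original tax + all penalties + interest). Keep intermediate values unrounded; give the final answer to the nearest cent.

Penalty (uncapped): 11 × 1.75% × C$4,884,967.00 = C$940,356.15…; cap = 12.5% × C$4,884,967.00 = C$610,620.88… → penalty = C$610,620.88…
Interest: C$4,884,967.00 × ((1 + 0.0135)^11 − 1) = C$4,884,967.00 × 0.1589409… = C$776,420.9676…
Total = C$4,884,967.00 + C$610,620.8750 + C$776,420.9676… = C$6,272,008.84

C$6,272,008.84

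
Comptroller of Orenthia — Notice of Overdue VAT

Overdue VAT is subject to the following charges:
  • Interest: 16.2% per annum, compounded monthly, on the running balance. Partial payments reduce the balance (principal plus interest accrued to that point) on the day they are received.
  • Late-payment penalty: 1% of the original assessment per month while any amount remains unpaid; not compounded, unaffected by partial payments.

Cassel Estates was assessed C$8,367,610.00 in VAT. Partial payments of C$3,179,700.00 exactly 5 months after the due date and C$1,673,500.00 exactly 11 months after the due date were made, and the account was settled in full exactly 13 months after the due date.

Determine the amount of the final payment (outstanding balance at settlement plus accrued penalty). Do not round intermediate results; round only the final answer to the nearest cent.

C$5,790,187.59

Monthly rate = 16.2% ÷ 12 = 1.35%
Balance at month 5: C$8,367,610.0000 × (1 + 0.0135)^5 = C$8,947,880.9122…
After C$3,179,700.00 payment: C$8,947,880.9122… − C$3,179,700.00 = C$5,768,180.9122…
Balance at month 11: C$5,768,180.9122… × (1 + 0.0135)^6 = C$6,251,459.0578…
After C$1,673,500.00 payment: C$6,251,459.0578… − C$1,673,500.00 = C$4,577,959.0578…
Balance at month 13: C$4,577,959.0578… × (1 + 0.0135)^2 = C$4,702,398.2854…
Penalty: 13 × 1% × C$8,367,610.00 = C$1,087,789.30
Final settlement = outstanding balance + penalty = C$4,702,398.2854… + C$1,087,789.30 = C$5,790,187.59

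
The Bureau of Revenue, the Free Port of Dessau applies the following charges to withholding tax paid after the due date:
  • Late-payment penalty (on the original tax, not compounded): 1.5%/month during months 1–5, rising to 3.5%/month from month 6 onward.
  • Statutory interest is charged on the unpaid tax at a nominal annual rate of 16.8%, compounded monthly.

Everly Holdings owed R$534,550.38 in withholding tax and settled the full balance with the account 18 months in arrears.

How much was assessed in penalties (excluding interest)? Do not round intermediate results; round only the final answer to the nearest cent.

Penalty, months 1–5: 5 × 1.5% × R$534,550.38 = R$40,091.28…
Penalty, months 6–18: 13 × 3.5% × R$534,550.38 = R$243,220.42…
Total penalty = R$40,091.28… + R$243,220.42… = R$283,311.70

R$283,311.70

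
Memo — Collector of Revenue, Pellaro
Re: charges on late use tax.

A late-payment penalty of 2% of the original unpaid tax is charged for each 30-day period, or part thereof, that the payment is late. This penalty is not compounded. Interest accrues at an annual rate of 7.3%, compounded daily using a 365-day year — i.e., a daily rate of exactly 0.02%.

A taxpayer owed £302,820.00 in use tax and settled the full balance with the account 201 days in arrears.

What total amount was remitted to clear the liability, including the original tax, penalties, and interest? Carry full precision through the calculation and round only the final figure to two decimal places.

£357,634.89

Penalty periods: ⌈201/30⌉ = 7; penalty = 7 × 2% × £302,820.00 = £42,394.80
Interest: £302,820.00 × ((1 + 0.0002)^201 − 1) = £302,820.00 × 0.04101477… = £12,420.0935…
Total = £302,820.00 + £42,394.8000 + £12,420.0935… = £357,634.89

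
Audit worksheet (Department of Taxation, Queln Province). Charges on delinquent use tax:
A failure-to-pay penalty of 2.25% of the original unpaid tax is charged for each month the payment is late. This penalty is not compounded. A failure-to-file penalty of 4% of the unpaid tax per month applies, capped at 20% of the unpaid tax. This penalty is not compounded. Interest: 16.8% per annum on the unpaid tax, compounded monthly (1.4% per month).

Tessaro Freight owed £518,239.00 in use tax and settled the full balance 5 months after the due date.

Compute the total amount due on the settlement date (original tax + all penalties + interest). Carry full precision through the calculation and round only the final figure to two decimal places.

Failure-to-file: 5 × 4% × £518,239.00 = £103,647.80, capped at 20% × £518,239.00 = £103,647.80
Failure-to-pay penalty: 5 × 2.25% × £518,239.00 = £58,301.89…
Interest: £518,239.00 × ((1 + 0.014)^5 − 1) = £518,239.00 × 0.0719876… = £37,306.7987…
Total = £518,239.00 + £161,949.6875 + £37,306.7987… = £717,495.49

£717,495.49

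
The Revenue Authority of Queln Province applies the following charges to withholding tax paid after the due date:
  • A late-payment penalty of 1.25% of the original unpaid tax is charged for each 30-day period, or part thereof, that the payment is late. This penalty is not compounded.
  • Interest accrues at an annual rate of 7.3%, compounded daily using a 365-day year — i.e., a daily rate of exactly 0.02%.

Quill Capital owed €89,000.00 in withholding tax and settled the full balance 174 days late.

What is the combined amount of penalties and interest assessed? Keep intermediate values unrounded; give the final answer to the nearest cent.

€9,826.40

Penalty periods: ⌈174/30⌉ = 6; penalty = 6 × 1.25% × €89,000.00 = €6,675.00
Interest: €89,000.00 × ((1 + 0.0002)^174 − 1) = €89,000.00 × 0.03540900… = €3,151.4013…
Penalties + interest = €6,675.0000 + €3,151.4013… = €9,826.40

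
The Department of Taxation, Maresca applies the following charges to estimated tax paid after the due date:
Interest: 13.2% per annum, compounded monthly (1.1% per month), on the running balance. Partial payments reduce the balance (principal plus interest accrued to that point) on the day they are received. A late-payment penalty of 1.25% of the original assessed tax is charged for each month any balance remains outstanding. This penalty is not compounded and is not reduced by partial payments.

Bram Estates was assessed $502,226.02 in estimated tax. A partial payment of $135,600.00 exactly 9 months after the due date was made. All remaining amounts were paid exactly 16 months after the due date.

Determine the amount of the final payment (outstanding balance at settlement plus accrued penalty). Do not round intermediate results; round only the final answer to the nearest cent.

Balance at month 9: $502,226.0200 × (1 + 0.011)^9 = $554,191.1802…
After $135,600.00 payment: $554,191.1802… − $135,600.00 = $418,591.1802…
Balance at month 16: $418,591.1802… × (1 + 0.011)^7 = $451,906.0572…
Penalty: 16 × 1.25% × $502,226.02 = $100,445.20…
Final settlement = outstanding balance + penalty = $451,906.0572… + $100,445.20… = $552,351.26

$552,351.26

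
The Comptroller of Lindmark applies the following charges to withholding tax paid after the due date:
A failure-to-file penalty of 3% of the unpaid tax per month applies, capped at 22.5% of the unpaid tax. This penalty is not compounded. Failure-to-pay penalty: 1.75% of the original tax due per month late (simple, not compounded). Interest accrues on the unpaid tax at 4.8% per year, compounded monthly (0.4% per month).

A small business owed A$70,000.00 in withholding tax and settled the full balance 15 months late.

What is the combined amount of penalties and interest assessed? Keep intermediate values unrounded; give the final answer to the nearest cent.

A$38,444.66

Failure-to-file: 15 × 3% × A$70,000.00 = A$31,500.00, capped at 22.5% × A$70,000.00 = A$15,750.00
Failure-to-pay penalty: 15 × 1.75% × A$70,000.00 = A$18,375.00
Interest: A$70,000.00 × ((1 + 0.004)^15 − 1) = A$70,000.00 × 0.0617095… = A$4,319.6631…
Penalties + interest = A$34,125.0000 + A$4,319.6631… = A$38,444.66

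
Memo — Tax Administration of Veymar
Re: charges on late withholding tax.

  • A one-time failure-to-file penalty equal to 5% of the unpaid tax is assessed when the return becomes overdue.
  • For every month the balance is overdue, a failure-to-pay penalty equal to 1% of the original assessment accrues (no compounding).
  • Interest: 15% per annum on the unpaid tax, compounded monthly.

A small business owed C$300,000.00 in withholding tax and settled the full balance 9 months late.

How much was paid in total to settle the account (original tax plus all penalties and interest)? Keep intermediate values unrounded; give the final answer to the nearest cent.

C$377,487.65

Failure-to-file penalty: 5% × C$300,000.00 = C$15,000.00
Failure-to-pay penalty = 1% × C$300,000.00 × 9 mo = C$27,000.00
Interest (15%/yr ÷ 12 = 1.25%/month): C$300,000.00 × ((1 + 0.0125)^9 − 1) = C$35,487.6532…
Total = C$300,000.00 + C$42,000.0000 + C$35,487.6532… = C$377,487.65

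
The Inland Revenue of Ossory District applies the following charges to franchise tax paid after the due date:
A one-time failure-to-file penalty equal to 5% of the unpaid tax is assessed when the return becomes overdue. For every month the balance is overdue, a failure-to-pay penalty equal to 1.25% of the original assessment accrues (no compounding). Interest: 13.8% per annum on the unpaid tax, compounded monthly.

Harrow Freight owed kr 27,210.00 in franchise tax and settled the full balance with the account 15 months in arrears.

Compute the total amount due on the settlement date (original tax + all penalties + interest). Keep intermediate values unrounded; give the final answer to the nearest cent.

kr 38,763.44

Failure-to-file penalty: 5% × kr 27,210.00 = kr 1,360.50
Failure-to-pay penalty: 15 × 1.25% × kr 27,210.00 = kr 5,101.88…
Interest (13.8%/yr ÷ 12 = 1.15%/month): kr 27,210.00 × ((1 + 0.0115)^15 − 1) = kr 5,091.0655…
Total = kr 27,210.00 + kr 6,462.3750 + kr 5,091.0655… = kr 38,763.44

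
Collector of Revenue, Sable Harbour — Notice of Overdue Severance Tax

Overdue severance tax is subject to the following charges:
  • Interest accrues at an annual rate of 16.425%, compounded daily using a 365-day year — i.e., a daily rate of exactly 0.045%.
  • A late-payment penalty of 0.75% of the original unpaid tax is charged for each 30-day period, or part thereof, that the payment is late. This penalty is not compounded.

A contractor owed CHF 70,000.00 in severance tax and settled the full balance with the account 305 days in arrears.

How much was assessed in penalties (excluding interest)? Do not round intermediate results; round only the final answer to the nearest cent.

Penalty periods: ⌈305/30⌉ = 11; penalty = 11 × 0.75% × CHF 70,000.00 = CHF 5,775.00

CHF 5,775.00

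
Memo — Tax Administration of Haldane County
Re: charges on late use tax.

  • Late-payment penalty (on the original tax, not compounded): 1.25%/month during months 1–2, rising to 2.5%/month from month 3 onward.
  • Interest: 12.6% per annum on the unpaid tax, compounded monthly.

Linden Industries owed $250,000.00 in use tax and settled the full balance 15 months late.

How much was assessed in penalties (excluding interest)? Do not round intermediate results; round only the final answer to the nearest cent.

Penalty, months 1–2: 2 × 1.25% × $250,000.00 = $6,250.00
Penalty, months 3–15: 13 × 2.5% × $250,000.00 = $81,250.00
Total penalty = $6,250.00 + $81,250.00 = $87,500.00

$87,500.00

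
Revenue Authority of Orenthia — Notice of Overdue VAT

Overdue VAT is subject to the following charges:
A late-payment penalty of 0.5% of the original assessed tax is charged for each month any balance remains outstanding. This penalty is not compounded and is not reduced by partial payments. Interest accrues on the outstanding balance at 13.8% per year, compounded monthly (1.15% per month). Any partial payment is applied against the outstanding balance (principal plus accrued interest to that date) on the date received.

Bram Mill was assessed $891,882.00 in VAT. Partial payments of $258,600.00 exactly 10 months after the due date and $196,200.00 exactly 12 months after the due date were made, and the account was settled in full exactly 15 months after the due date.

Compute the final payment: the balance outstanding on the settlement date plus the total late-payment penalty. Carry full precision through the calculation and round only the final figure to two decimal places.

$648,784.22

Balance at month 10: $891,882.0000 × (1 + 0.0115)^10 = $999,922.3371…
After $258,600.00 payment: $999,922.3371… − $258,600.00 = $741,322.3371…
Balance at month 12: $741,322.3371… × (1 + 0.0115)^2 = $758,470.7908…
After $196,200.00 payment: $758,470.7908… − $196,200.00 = $562,270.7908…
Balance at month 15: $562,270.7908… × (1 + 0.0115)^3 = $581,893.0691…
Penalty: 15 × 0.5% × $891,882.00 = $66,891.15
Final settlement = outstanding balance + penalty = $581,893.0691… + $66,891.15 = $648,784.22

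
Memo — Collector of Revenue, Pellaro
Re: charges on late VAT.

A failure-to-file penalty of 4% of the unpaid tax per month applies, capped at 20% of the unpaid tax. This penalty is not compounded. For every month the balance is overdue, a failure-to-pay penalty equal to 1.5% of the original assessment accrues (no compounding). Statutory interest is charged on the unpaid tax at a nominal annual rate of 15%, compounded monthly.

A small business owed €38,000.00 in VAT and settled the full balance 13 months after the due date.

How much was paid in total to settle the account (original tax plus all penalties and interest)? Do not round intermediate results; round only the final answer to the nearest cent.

Failure-to-file: 13 × 4% × €38,000.00 = €19,760.00, capped at 20% × €38,000.00 = €7,600.00
Failure-to-pay penalty: 13 × 1.5% × €38,000.00 = €7,410.00
Interest (15%/yr ÷ 12 = 1.25%/month): €38,000.00 × ((1 + 0.0125)^13 − 1) = €6,660.0301…
Total = €38,000.00 + €15,010.0000 + €6,660.0301… = €59,670.03

€59,670.03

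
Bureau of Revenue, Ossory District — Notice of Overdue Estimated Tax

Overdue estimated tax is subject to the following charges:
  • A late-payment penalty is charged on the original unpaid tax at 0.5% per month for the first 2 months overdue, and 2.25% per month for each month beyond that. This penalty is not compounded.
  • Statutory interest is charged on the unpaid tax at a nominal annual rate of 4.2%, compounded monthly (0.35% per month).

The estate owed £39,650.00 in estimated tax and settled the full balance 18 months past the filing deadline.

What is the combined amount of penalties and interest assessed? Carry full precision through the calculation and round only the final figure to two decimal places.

Penalty, months 1–2: 2 × 0.5% × £39,650.00 = £396.50
Penalty, months 3–18: 16 × 2.25% × £39,650.00 = £14,274.00
Interest: £39,650.00 × ((1 + 0.0035)^18 − 1) = £39,650.00 × 0.0649097… = £2,573.6696…
Penalties + interest = £14,670.5000 + £2,573.6696… = £17,244.17

£17,244.17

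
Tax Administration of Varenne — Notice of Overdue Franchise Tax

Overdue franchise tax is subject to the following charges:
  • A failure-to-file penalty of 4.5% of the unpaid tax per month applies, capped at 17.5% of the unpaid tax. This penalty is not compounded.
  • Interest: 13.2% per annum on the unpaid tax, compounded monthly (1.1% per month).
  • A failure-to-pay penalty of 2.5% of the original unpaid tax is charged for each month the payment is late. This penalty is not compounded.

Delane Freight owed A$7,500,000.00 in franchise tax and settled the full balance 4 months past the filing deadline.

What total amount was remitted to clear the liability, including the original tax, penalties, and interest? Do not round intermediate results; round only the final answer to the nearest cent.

Failure-to-file: 4 × 4.5% × A$7,500,000.00 = A$1,350,000.00, capped at 17.5% × A$7,500,000.00 = A$1,312,500.00
Failure-to-pay penalty: 4 × 2.5% × A$7,500,000.00 = A$750,000.00
Interest: A$7,500,000.00 × ((1 + 0.011)^4 − 1) = A$7,500,000.00 × 0.0447313… = A$335,485.0398…
Total = A$7,500,000.00 + A$2,062,500.0000 + A$335,485.0398… = A$9,897,985.04

A$9,897,985.04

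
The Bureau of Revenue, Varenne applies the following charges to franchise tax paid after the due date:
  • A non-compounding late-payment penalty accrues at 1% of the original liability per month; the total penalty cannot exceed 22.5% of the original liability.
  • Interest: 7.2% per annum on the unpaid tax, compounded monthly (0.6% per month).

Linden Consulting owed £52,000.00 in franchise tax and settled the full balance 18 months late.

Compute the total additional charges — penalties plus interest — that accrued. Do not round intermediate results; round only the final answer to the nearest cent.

£15,271.79

Penalty: 18 × 1% × £52,000.00 = £9,360.00 (below the 22.5% cap of £11,700.00)
Interest: £52,000.00 × ((1 + 0.006)^18 − 1) = £52,000.00 × 0.1136883… = £5,911.7910…
Penalties + interest = £9,360.0000 + £5,911.7910… = £15,271.79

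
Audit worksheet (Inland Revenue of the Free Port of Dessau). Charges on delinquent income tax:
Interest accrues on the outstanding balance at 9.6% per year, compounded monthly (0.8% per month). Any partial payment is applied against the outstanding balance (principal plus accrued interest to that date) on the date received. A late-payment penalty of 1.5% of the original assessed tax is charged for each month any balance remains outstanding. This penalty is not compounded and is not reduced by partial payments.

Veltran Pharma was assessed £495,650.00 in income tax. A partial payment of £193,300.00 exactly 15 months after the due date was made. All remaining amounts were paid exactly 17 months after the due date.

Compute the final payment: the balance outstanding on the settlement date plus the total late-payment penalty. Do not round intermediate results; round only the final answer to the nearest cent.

Balance at month 15: £495,650.0000 × (1 + 0.008)^15 = £558,577.0553…
After £193,300.00 payment: £558,577.0553… − £193,300.00 = £365,277.0553…
Balance at month 17: £365,277.0553… × (1 + 0.008)^2 = £371,144.8659…
Penalty: 17 × 1.5% × £495,650.00 = £126,390.75
Final settlement = outstanding balance + penalty = £371,144.8659… + £126,390.75 = £497,535.62

£497,535.62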